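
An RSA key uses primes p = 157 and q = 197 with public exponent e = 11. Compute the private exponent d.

8339

φ(n) = (p−1)(q−1) = 156·196 = 30576.
Need d with 11·d ≡ 1 (mod 30576). Apply the extended Euclidean algorithm:
30576 = 2779*11 + 7
11 = 1*7 + 4
7 = 1*4 + 3
4 = 1*3 + 1
3 = 3*1 + 0
Back-substitute:
1 = 4 − 3
1 = −7 + 2·4
1 = 2·11 − 3·7
1 = −3·30576 + 8339·11
So 11·8339 ≡ 1 (mod 30576), hence d = 8339.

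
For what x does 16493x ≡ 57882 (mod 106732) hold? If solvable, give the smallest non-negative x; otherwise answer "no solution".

91942

First find gcd(16493, 106732):
106732 = 6·16493 + 7774
16493 = 2·7774 + 945
7774 = 8·945 + 214
945 = 4·214 + 89
214 = 2·89 + 36
89 = 2·36 + 17
36 = 2·17 + 2
17 = 8·2 + 1
2 = 2·1 + 0
gcd = 1, so a unique solution mod 106732 exists.
Back-substitute for the Bézout coefficients:
1 = 17 − 8·2
1 = −8·36 + 17·17
1 = 17·89 − 42·36
1 = −42·214 + 101·89
1 = 101·945 − 446·214
1 = −446·7774 + 3669·945
1 = 3669·16493 − 7784·7774
1 = −7784·106732 + 50373·16493
So 16493·(50373) ≡ 1 (mod 106732), giving 16493⁻¹ ≡ 50373.
x ≡ 16493⁻¹·57882 ≡ 50373·57882 ≡ 91942 (mod 106732).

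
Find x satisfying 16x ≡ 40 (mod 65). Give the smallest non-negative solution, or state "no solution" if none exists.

First find gcd(16, 65):
65 = 4*16 + 1
16 = 16*1 + 0
gcd = 1, so a unique solution mod 65 exists.
Back-substitute for the Bézout coefficients:
1 = 65 − 4·16
So 16·(-4) ≡ 1 (mod 65), giving 16⁻¹ ≡ 61.
x ≡ 16⁻¹·40 ≡ 61·40 ≡ 35 (mod 65).

35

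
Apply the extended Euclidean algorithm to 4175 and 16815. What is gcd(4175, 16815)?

5

Apply Euclid's algorithm to 16815 and 4175:
16815 = 4*4175 + 115
4175 = 36*115 + 35
115 = 3*35 + 10
35 = 3*10 + 5
10 = 2*5 + 0
gcd(4175, 16815) = 5.
Working backward:
5 = 35 − 3·10
5 = −3·115 + 10·35
5 = 10·4175 − 363·115
5 = −363·16815 + 1462·4175
So 5 = (-363)·16815 + (1462)·4175.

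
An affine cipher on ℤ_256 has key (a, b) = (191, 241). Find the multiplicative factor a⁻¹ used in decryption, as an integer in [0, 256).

63

Run Euclid on (256, 191):
256 = 1*191 + 65
191 = 2*65 + 61
65 = 1*61 + 4
61 = 15*4 + 1
4 = 4*1 + 0
gcd = 1, so the inverse exists. Back-substitute:
1 = 61 − 15·4
1 = −15·65 + 16·61
1 = 16·191 − 47·65
1 = −47·256 + 63·191
So 191·63 ≡ 1 (mod 256).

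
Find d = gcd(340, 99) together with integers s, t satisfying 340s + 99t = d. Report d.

1

Euclidean algorithm:
340 = 3*99 + 43
99 = 2*43 + 13
43 = 3*13 + 4
13 = 3*4 + 1
4 = 4*1 + 0
gcd(340, 99) = 1.
Working backward:
1 = 13 − 3·4
1 = −3·43 + 10·13
1 = 10·99 − 23·43
1 = −23·340 + 79·99
So 1 = (-23)·340 + (79)·99.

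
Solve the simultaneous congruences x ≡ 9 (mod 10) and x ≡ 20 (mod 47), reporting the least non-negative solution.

Write x = 9 + 10·k. Then 10·k ≡ 20 − 9 ≡ 11 (mod 47).
Need 10⁻¹ mod 47. Extended Euclid on (47, 10):
47 = 4·10 + 7
10 = 1·7 + 3
7 = 2·3 + 1
3 = 3·1 + 0
Back-substitute:
1 = 7 − 2·3
1 = −2·10 + 3·7
1 = 3·47 − 14·10
10⁻¹ ≡ 33 (mod 47), so k ≡ 33·11 ≡ 34 (mod 47).
x = 9 + 10·34 = 349.

349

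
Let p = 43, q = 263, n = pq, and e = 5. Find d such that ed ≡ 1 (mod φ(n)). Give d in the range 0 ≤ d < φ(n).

φ(n) = (p−1)(q−1) = 42·262 = 11004.
Need d with 5·d ≡ 1 (mod 11004). Apply the extended Euclidean algorithm:
11004 = 2200·5 + 4
5 = 1·4 + 1
4 = 4·1 + 0
Back-substitute:
1 = 5 − 4
1 = −11004 + 2201·5
So 5·2201 ≡ 1 (mod 11004), hence d = 2201.

2201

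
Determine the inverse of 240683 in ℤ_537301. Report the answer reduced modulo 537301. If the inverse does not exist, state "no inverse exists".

67452

Extended Euclidean algorithm:
537301 = 2·240683 + 55935
240683 = 4·55935 + 16943
55935 = 3·16943 + 5106
16943 = 3·5106 + 1625
5106 = 3·1625 + 231
1625 = 7·231 + 8
231 = 28·8 + 7
8 = 1·7 + 1
7 = 7·1 + 0
The gcd is 1. Working backward:
1 = 8 − 7
1 = −231 + 29·8
1 = 29·1625 − 204·231
1 = −204·5106 + 641·1625
1 = 641·16943 − 2127·5106
1 = −2127·55935 + 7022·16943
1 = 7022·240683 − 30215·55935
1 = −30215·537301 + 67452·240683
So 240683·67452 ≡ 1 (mod 537301).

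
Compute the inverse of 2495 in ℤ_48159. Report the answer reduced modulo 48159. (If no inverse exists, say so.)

Run Euclid on (48159, 2495):
48159 = 19×2495 + 754
2495 = 3×754 + 233
754 = 3×233 + 55
233 = 4×55 + 13
55 = 4×13 + 3
13 = 4×3 + 1
3 = 3×1 + 0
Since gcd(2495, 48159) = 1, back-substitute to write 1 as a combination:
1 = 13 − 4·3
1 = −4·55 + 17·13
1 = 17·233 − 72·55
1 = −72·754 + 233·233
1 = 233·2495 − 771·754
1 = −771·48159 + 14882·2495
So 2495·14882 ≡ 1 (mod 48159).

14882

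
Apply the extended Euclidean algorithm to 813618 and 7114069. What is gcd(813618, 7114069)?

1

Repeated division:
7114069 = 8·813618 + 605125
813618 = 1·605125 + 208493
605125 = 2·208493 + 188139
208493 = 1·188139 + 20354
188139 = 9·20354 + 4953
20354 = 4·4953 + 542
4953 = 9·542 + 75
542 = 7·75 + 17
75 = 4·17 + 7
17 = 2·7 + 3
7 = 2·3 + 1
3 = 3·1 + 0
gcd(813618, 7114069) = 1.
Back-substituting:
1 = 7 − 2·3
1 = −2·17 + 5·7
1 = 5·75 − 22·17
1 = −22·542 + 159·75
1 = 159·4953 − 1453·542
1 = −1453·20354 + 5971·4953
1 = 5971·188139 − 55192·20354
1 = −55192·208493 + 61163·188139
1 = 61163·605125 − 177518·208493
1 = −177518·813618 + 238681·605125
1 = 238681·7114069 − 2086966·813618
So 1 = (238681)·7114069 + (-2086966)·813618.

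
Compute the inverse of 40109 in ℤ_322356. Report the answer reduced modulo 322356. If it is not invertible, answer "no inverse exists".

39317

Run Euclid on (322356, 40109):
322356 = 8×40109 + 1484
40109 = 27×1484 + 41
1484 = 36×41 + 8
41 = 5×8 + 1
8 = 8×1 + 0
Since gcd(40109, 322356) = 1, back-substitute to write 1 as a combination:
1 = 41 − 5·8
1 = −5·1484 + 181·41
1 = 181·40109 − 4892·1484
1 = −4892·322356 + 39317·40109
So 40109·39317 ≡ 1 (mod 322356).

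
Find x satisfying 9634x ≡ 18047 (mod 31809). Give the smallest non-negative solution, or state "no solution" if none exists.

First find gcd(9634, 31809):
31809 = 3×9634 + 2907
9634 = 3×2907 + 913
2907 = 3×913 + 168
913 = 5×168 + 73
168 = 2×73 + 22
73 = 3×22 + 7
22 = 3×7 + 1
7 = 7×1 + 0
gcd = 1, so a unique solution mod 31809 exists.
Back-substitute for the Bézout coefficients:
1 = 22 − 3·7
1 = −3·73 + 10·22
1 = 10·168 − 23·73
1 = −23·913 + 125·168
1 = 125·2907 − 398·913
1 = −398·9634 + 1319·2907
1 = 1319·31809 − 4355·9634
So 9634·(-4355) ≡ 1 (mod 31809), giving 9634⁻¹ ≡ 27454.
x ≡ 9634⁻¹·18047 ≡ 27454·18047 ≡ 5354 (mod 31809).

5354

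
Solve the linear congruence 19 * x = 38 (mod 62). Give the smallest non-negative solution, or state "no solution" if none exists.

First find gcd(19, 62):
62 = 3×19 + 5
19 = 3×5 + 4
5 = 1×4 + 1
4 = 4×1 + 0
gcd = 1, so a unique solution mod 62 exists.
Back-substitute for the Bézout coefficients:
1 = 5 − 4
1 = −19 + 4·5
1 = 4·62 − 13·19
So 19·(-13) ≡ 1 (mod 62), giving 19⁻¹ ≡ 49.
x ≡ 19⁻¹·38 ≡ 49·38 ≡ 2 (mod 62).

2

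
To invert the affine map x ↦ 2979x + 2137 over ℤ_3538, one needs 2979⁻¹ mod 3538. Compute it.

2019

Run Euclid on (3538, 2979):
3538 = 1×2979 + 559
2979 = 5×559 + 184
559 = 3×184 + 7
184 = 26×7 + 2
7 = 3×2 + 1
2 = 2×1 + 0
The gcd is 1. Working backward:
1 = 7 − 3·2
1 = −3·184 + 79·7
1 = 79·559 − 240·184
1 = −240·2979 + 1279·559
1 = 1279·3538 − 1519·2979
Hence 2979⁻¹ ≡ -1519 ≡ 2019 (mod 3538).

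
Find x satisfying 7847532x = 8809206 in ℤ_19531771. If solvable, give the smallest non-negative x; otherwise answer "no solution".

First find gcd(7847532, 19531771):
19531771 = 2·7847532 + 3836707
7847532 = 2·3836707 + 174118
3836707 = 22·174118 + 6111
174118 = 28·6111 + 3010
6111 = 2·3010 + 91
3010 = 33·91 + 7
91 = 13·7 + 0
gcd = 7 and 7 | 8809206, so solutions exist. Divide through by 7: 1121076x ≡ 1258458 (mod 2790253).
Now find 1121076⁻¹ mod 2790253:
2790253 = 2×1121076 + 548101
1121076 = 2×548101 + 24874
548101 = 22×24874 + 873
24874 = 28×873 + 430
873 = 2×430 + 13
430 = 33×13 + 1
13 = 13×1 + 0
Back-substitute:
1 = 430 − 33·13
1 = −33·873 + 67·430
1 = 67·24874 − 1909·873
1 = −1909·548101 + 42065·24874
1 = 42065·1121076 − 86039·548101
1 = −86039·2790253 + 214143·1121076
So 1121076⁻¹ ≡ 214143 (mod 2790253).
Then x ≡ 214143·1258458 ≡ 1756248 (mod 2790253); the smallest non-negative solution is x = 1756248.

1756248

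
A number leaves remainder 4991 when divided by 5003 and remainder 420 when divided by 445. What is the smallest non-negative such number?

Write x = 4991 + 5003·k. Then 5003·k ≡ 420 − 4991 ≡ 324 (mod 445).
Need 5003⁻¹ mod 445. Extended Euclid on (445, 108):
445 = 4×108 + 13
108 = 8×13 + 4
13 = 3×4 + 1
4 = 4×1 + 0
Back-substitute:
1 = 13 − 3·4
1 = −3·108 + 25·13
1 = 25·445 − 103·108
5003⁻¹ ≡ 342 (mod 445), so k ≡ 342·324 ≡ 3 (mod 445).
x = 4991 + 5003·3 = 20000.

20000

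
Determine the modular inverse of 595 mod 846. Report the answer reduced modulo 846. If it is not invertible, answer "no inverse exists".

91

gcd(846, 595) by repeated division:
846 = 1*595 + 251
595 = 2*251 + 93
251 = 2*93 + 65
93 = 1*65 + 28
65 = 2*28 + 9
28 = 3*9 + 1
9 = 9*1 + 0
gcd = 1, so the inverse exists. Back-substitute:
1 = 28 − 3·9
1 = −3·65 + 7·28
1 = 7·93 − 10·65
1 = −10·251 + 27·93
1 = 27·595 − 64·251
1 = −64·846 + 91·595
So 595·91 ≡ 1 (mod 846).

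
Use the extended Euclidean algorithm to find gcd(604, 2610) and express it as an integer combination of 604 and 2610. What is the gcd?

Apply Euclid's algorithm to 2610 and 604:
2610 = 4*604 + 194
604 = 3*194 + 22
194 = 8*22 + 18
22 = 1*18 + 4
18 = 4*4 + 2
4 = 2*2 + 0
gcd(604, 2610) = 2.
Express as a combination:
2 = 18 − 4·4
2 = −4·22 + 5·18
2 = 5·194 − 44·22
2 = −44·604 + 137·194
2 = 137·2610 − 592·604
So 2 = (137)·2610 + (-592)·604.

2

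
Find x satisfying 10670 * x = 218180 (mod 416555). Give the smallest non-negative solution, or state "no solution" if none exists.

First find gcd(10670, 416555):
416555 = 39×10670 + 425
10670 = 25×425 + 45
425 = 9×45 + 20
45 = 2×20 + 5
20 = 4×5 + 0
gcd = 5 and 5 | 218180, so solutions exist. Divide through by 5: 2134x ≡ 43636 (mod 83311).
Now find 2134⁻¹ mod 83311:
83311 = 39×2134 + 85
2134 = 25×85 + 9
85 = 9×9 + 4
9 = 2×4 + 1
4 = 4×1 + 0
Back-substitute:
1 = 9 − 2·4
1 = −2·85 + 19·9
1 = 19·2134 − 477·85
1 = −477·83311 + 18622·2134
So 2134⁻¹ ≡ 18622 (mod 83311).
Then x ≡ 18622·43636 ≡ 57409 (mod 83311); the smallest non-negative solution is x = 57409.

57409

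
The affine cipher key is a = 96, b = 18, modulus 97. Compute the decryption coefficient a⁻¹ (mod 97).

96

Extended Euclidean algorithm:
97 = 1·96 + 1
96 = 96·1 + 0
The gcd is 1. Working backward:
1 = 97 − 96
Thus 96·(-1) ≡ 1 (mod 97); reducing, -1 mod 97 = 96.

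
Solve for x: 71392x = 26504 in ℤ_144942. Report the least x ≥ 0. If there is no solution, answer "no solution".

First find gcd(71392, 144942):
144942 = 2*71392 + 2158
71392 = 33*2158 + 178
2158 = 12*178 + 22
178 = 8*22 + 2
22 = 11*2 + 0
gcd = 2 and 2 | 26504, so solutions exist. Divide through by 2: 35696x ≡ 13252 (mod 72471).
Now find 35696⁻¹ mod 72471:
72471 = 2·35696 + 1079
35696 = 33·1079 + 89
1079 = 12·89 + 11
89 = 8·11 + 1
11 = 11·1 + 0
Back-substitute:
1 = 89 − 8·11
1 = −8·1079 + 97·89
1 = 97·35696 − 3209·1079
1 = −3209·72471 + 6515·35696
So 35696⁻¹ ≡ 6515 (mod 72471).
Then x ≡ 6515·13252 ≡ 23819 (mod 72471); the smallest non-negative solution is x = 23819.

23819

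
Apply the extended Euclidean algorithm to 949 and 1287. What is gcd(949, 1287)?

Repeated division:
1287 = 1*949 + 338
949 = 2*338 + 273
338 = 1*273 + 65
273 = 4*65 + 13
65 = 5*13 + 0
gcd(949, 1287) = 13.
Working backward:
13 = 273 − 4·65
13 = −4·338 + 5·273
13 = 5·949 − 14·338
13 = −14·1287 + 19·949
So 13 = (-14)·1287 + (19)·949.

13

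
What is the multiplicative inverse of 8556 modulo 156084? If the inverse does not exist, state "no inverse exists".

no inverse exists

Compute gcd(8556, 156084):
156084 = 18*8556 + 2076
8556 = 4*2076 + 252
2076 = 8*252 + 60
252 = 4*60 + 12
60 = 5*12 + 0
gcd(8556, 156084) = 12 ≠ 1, so 8556 has no multiplicative inverse modulo 156084.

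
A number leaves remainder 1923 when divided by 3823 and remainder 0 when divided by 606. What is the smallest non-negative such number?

1573176

Write x = 1923 + 3823·k. Then 3823·k ≡ 0 − 1923 ≡ 501 (mod 606).
Need 3823⁻¹ mod 606. Extended Euclid on (606, 187):
606 = 3×187 + 45
187 = 4×45 + 7
45 = 6×7 + 3
7 = 2×3 + 1
3 = 3×1 + 0
Back-substitute:
1 = 7 − 2·3
1 = −2·45 + 13·7
1 = 13·187 − 54·45
1 = −54·606 + 175·187
3823⁻¹ ≡ 175 (mod 606), so k ≡ 175·501 ≡ 411 (mod 606).
x = 1923 + 3823·411 = 1573176.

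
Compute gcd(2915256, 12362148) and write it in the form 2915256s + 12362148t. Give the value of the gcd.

Euclidean algorithm:
12362148 = 4*2915256 + 701124
2915256 = 4*701124 + 110760
701124 = 6*110760 + 36564
110760 = 3*36564 + 1068
36564 = 34*1068 + 252
1068 = 4*252 + 60
252 = 4*60 + 12
60 = 5*12 + 0
gcd(2915256, 12362148) = 12.
Back-substituting:
12 = 252 − 4·60
12 = −4·1068 + 17·252
12 = 17·36564 − 582·1068
12 = −582·110760 + 1763·36564
12 = 1763·701124 − 11160·110760
12 = −11160·2915256 + 46403·701124
12 = 46403·12362148 − 196772·2915256
So 12 = (46403)·12362148 + (-196772)·2915256.

12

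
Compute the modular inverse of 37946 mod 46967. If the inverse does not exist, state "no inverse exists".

35591

Run Euclid on (46967, 37946):
46967 = 1×37946 + 9021
37946 = 4×9021 + 1862
9021 = 4×1862 + 1573
1862 = 1×1573 + 289
1573 = 5×289 + 128
289 = 2×128 + 33
128 = 3×33 + 29
33 = 1×29 + 4
29 = 7×4 + 1
4 = 4×1 + 0
The gcd is 1. Working backward:
1 = 29 − 7·4
1 = −7·33 + 8·29
1 = 8·128 − 31·33
1 = −31·289 + 70·128
1 = 70·1573 − 381·289
1 = −381·1862 + 451·1573
1 = 451·9021 − 2185·1862
1 = −2185·37946 + 9191·9021
1 = 9191·46967 − 11376·37946
So 37946·(-11376) ≡ 1 (mod 46967), and -11376 ≡ 35591 (mod 46967).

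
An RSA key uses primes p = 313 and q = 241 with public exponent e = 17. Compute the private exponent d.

φ(n) = (p−1)(q−1) = 312·240 = 74880.
Need d with 17·d ≡ 1 (mod 74880). Apply the extended Euclidean algorithm:
74880 = 4404·17 + 12
17 = 1·12 + 5
12 = 2·5 + 2
5 = 2·2 + 1
2 = 2·1 + 0
Back-substitute:
1 = 5 − 2·2
1 = −2·12 + 5·5
1 = 5·17 − 7·12
1 = −7·74880 + 30833·17
So 17·30833 ≡ 1 (mod 74880), hence d = 30833.

30833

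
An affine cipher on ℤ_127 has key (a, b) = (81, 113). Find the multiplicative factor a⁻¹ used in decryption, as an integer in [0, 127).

69

Apply the Euclidean algorithm to 127 and 81:
127 = 1*81 + 46
81 = 1*46 + 35
46 = 1*35 + 11
35 = 3*11 + 2
11 = 5*2 + 1
2 = 2*1 + 0
Since gcd(81, 127) = 1, back-substitute to write 1 as a combination:
1 = 11 − 5·2
1 = −5·35 + 16·11
1 = 16·46 − 21·35
1 = −21·81 + 37·46
1 = 37·127 − 58·81
Hence 81⁻¹ ≡ -58 ≡ 69 (mod 127).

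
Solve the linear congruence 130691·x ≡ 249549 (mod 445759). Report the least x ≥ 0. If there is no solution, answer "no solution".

178195

First find gcd(130691, 445759):
445759 = 3*130691 + 53686
130691 = 2*53686 + 23319
53686 = 2*23319 + 7048
23319 = 3*7048 + 2175
7048 = 3*2175 + 523
2175 = 4*523 + 83
523 = 6*83 + 25
83 = 3*25 + 8
25 = 3*8 + 1
8 = 8*1 + 0
gcd = 1, so a unique solution mod 445759 exists.
Back-substitute for the Bézout coefficients:
1 = 25 − 3·8
1 = −3·83 + 10·25
1 = 10·523 − 63·83
1 = −63·2175 + 262·523
1 = 262·7048 − 849·2175
1 = −849·23319 + 2809·7048
1 = 2809·53686 − 6467·23319
1 = −6467·130691 + 15743·53686
1 = 15743·445759 − 53696·130691
So 130691·(-53696) ≡ 1 (mod 445759), giving 130691⁻¹ ≡ 392063.
x ≡ 130691⁻¹·249549 ≡ 392063·249549 ≡ 178195 (mod 445759).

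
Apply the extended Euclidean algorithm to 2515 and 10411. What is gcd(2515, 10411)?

Euclidean algorithm:
10411 = 4×2515 + 351
2515 = 7×351 + 58
351 = 6×58 + 3
58 = 19×3 + 1
3 = 3×1 + 0
gcd(2515, 10411) = 1.
Express as a combination:
1 = 58 − 19·3
1 = −19·351 + 115·58
1 = 115·2515 − 824·351
1 = −824·10411 + 3411·2515
So 1 = (-824)·10411 + (3411)·2515.

1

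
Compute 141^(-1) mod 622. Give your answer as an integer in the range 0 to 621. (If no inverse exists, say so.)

75

gcd(622, 141) by repeated division:
622 = 4·141 + 58
141 = 2·58 + 25
58 = 2·25 + 8
25 = 3·8 + 1
8 = 8·1 + 0
gcd = 1, so the inverse exists. Back-substitute:
1 = 25 − 3·8
1 = −3·58 + 7·25
1 = 7·141 − 17·58
1 = −17·622 + 75·141
So 141·75 ≡ 1 (mod 622).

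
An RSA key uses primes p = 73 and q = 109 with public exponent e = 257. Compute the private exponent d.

5537

φ(n) = (p−1)(q−1) = 72·108 = 7776.
Need d with 257·d ≡ 1 (mod 7776). Apply the extended Euclidean algorithm:
7776 = 30*257 + 66
257 = 3*66 + 59
66 = 1*59 + 7
59 = 8*7 + 3
7 = 2*3 + 1
3 = 3*1 + 0
Back-substitute:
1 = 7 − 2·3
1 = −2·59 + 17·7
1 = 17·66 − 19·59
1 = −19·257 + 74·66
1 = 74·7776 − 2239·257
So 257·(-2239) ≡ 1 (mod 7776), hence d ≡ -2239 ≡ 5537 (mod 7776).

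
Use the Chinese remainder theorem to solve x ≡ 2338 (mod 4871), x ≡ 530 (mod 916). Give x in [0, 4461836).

3314618

Write x = 2338 + 4871·k. Then 4871·k ≡ 530 − 2338 ≡ 24 (mod 916).
Need 4871⁻¹ mod 916. Extended Euclid on (916, 291):
916 = 3·291 + 43
291 = 6·43 + 33
43 = 1·33 + 10
33 = 3·10 + 3
10 = 3·3 + 1
3 = 3·1 + 0
Back-substitute:
1 = 10 − 3·3
1 = −3·33 + 10·10
1 = 10·43 − 13·33
1 = −13·291 + 88·43
1 = 88·916 − 277·291
4871⁻¹ ≡ 639 (mod 916), so k ≡ 639·24 ≡ 680 (mod 916).
x = 2338 + 4871·680 = 3314618.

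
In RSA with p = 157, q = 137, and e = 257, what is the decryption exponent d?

φ(n) = (p−1)(q−1) = 156·136 = 21216.
Need d with 257·d ≡ 1 (mod 21216). Apply the extended Euclidean algorithm:
21216 = 82·257 + 142
257 = 1·142 + 115
142 = 1·115 + 27
115 = 4·27 + 7
27 = 3·7 + 6
7 = 1·6 + 1
6 = 6·1 + 0
Back-substitute:
1 = 7 − 6
1 = −27 + 4·7
1 = 4·115 − 17·27
1 = −17·142 + 21·115
1 = 21·257 − 38·142
1 = −38·21216 + 3137·257
So 257·3137 ≡ 1 (mod 21216), hence d = 3137.

3137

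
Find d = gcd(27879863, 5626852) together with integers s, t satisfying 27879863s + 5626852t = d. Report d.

Euclidean algorithm:
27879863 = 4×5626852 + 5372455
5626852 = 1×5372455 + 254397
5372455 = 21×254397 + 30118
254397 = 8×30118 + 13453
30118 = 2×13453 + 3212
13453 = 4×3212 + 605
3212 = 5×605 + 187
605 = 3×187 + 44
187 = 4×44 + 11
44 = 4×11 + 0
gcd(27879863, 5626852) = 11.
Working backward:
11 = 187 − 4·44
11 = −4·605 + 13·187
11 = 13·3212 − 69·605
11 = −69·13453 + 289·3212
11 = 289·30118 − 647·13453
11 = −647·254397 + 5465·30118
11 = 5465·5372455 − 115412·254397
11 = −115412·5626852 + 120877·5372455
11 = 120877·27879863 − 598920·5626852
So 11 = (120877)·27879863 + (-598920)·5626852.

11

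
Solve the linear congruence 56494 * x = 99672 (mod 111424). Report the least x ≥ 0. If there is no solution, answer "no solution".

55412

First find gcd(56494, 111424):
111424 = 1·56494 + 54930
56494 = 1·54930 + 1564
54930 = 35·1564 + 190
1564 = 8·190 + 44
190 = 4·44 + 14
44 = 3·14 + 2
14 = 7·2 + 0
gcd = 2 and 2 | 99672, so solutions exist. Divide through by 2: 28247x ≡ 49836 (mod 55712).
Now find 28247⁻¹ mod 55712:
55712 = 1×28247 + 27465
28247 = 1×27465 + 782
27465 = 35×782 + 95
782 = 8×95 + 22
95 = 4×22 + 7
22 = 3×7 + 1
7 = 7×1 + 0
Back-substitute:
1 = 22 − 3·7
1 = −3·95 + 13·22
1 = 13·782 − 107·95
1 = −107·27465 + 3758·782
1 = 3758·28247 − 3865·27465
1 = −3865·55712 + 7623·28247
So 28247⁻¹ ≡ 7623 (mod 55712).
Then x ≡ 7623·49836 ≡ 55412 (mod 55712); the smallest non-negative solution is x = 55412.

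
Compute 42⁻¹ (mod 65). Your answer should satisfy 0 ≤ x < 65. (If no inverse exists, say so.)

48

gcd(65, 42) by repeated division:
65 = 1*42 + 23
42 = 1*23 + 19
23 = 1*19 + 4
19 = 4*4 + 3
4 = 1*3 + 1
3 = 3*1 + 0
The gcd is 1. Working backward:
1 = 4 − 3
1 = −19 + 5·4
1 = 5·23 − 6·19
1 = −6·42 + 11·23
1 = 11·65 − 17·42
So 42·(-17) ≡ 1 (mod 65), and -17 ≡ 48 (mod 65).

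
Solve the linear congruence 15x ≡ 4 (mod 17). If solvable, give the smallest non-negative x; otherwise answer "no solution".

First find gcd(15, 17):
17 = 1*15 + 2
15 = 7*2 + 1
2 = 2*1 + 0
gcd = 1, so a unique solution mod 17 exists.
Back-substitute for the Bézout coefficients:
1 = 15 − 7·2
1 = −7·17 + 8·15
So 15·(8) ≡ 1 (mod 17), giving 15⁻¹ ≡ 8.
x ≡ 15⁻¹·4 ≡ 8·4 ≡ 15 (mod 17).

15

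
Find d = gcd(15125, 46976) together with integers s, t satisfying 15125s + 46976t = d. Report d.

1

Euclidean algorithm:
46976 = 3·15125 + 1601
15125 = 9·1601 + 716
1601 = 2·716 + 169
716 = 4·169 + 40
169 = 4·40 + 9
40 = 4·9 + 4
9 = 2·4 + 1
4 = 4·1 + 0
gcd(15125, 46976) = 1.
Express as a combination:
1 = 9 − 2·4
1 = −2·40 + 9·9
1 = 9·169 − 38·40
1 = −38·716 + 161·169
1 = 161·1601 − 360·716
1 = −360·15125 + 3401·1601
1 = 3401·46976 − 10563·15125
So 1 = (3401)·46976 + (-10563)·15125.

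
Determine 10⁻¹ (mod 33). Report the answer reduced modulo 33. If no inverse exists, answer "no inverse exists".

Extended Euclidean algorithm:
33 = 3*10 + 3
10 = 3*3 + 1
3 = 3*1 + 0
Since gcd(10, 33) = 1, back-substitute to write 1 as a combination:
1 = 10 − 3·3
1 = −3·33 + 10·10
So 10·10 ≡ 1 (mod 33).

10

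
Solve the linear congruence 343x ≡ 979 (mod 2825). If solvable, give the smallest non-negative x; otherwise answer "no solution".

First find gcd(343, 2825):
2825 = 8·343 + 81
343 = 4·81 + 19
81 = 4·19 + 5
19 = 3·5 + 4
5 = 1·4 + 1
4 = 4·1 + 0
gcd = 1, so a unique solution mod 2825 exists.
Back-substitute for the Bézout coefficients:
1 = 5 − 4
1 = −19 + 4·5
1 = 4·81 − 17·19
1 = −17·343 + 72·81
1 = 72·2825 − 593·343
So 343·(-593) ≡ 1 (mod 2825), giving 343⁻¹ ≡ 2232.
x ≡ 343⁻¹·979 ≡ 2232·979 ≡ 1403 (mod 2825).

1403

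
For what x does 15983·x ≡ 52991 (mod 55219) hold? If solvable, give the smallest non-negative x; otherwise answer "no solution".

20615

First find gcd(15983, 55219):
55219 = 3*15983 + 7270
15983 = 2*7270 + 1443
7270 = 5*1443 + 55
1443 = 26*55 + 13
55 = 4*13 + 3
13 = 4*3 + 1
3 = 3*1 + 0
gcd = 1, so a unique solution mod 55219 exists.
Back-substitute for the Bézout coefficients:
1 = 13 − 4·3
1 = −4·55 + 17·13
1 = 17·1443 − 446·55
1 = −446·7270 + 2247·1443
1 = 2247·15983 − 4940·7270
1 = −4940·55219 + 17067·15983
So 15983·(17067) ≡ 1 (mod 55219), giving 15983⁻¹ ≡ 17067.
x ≡ 15983⁻¹·52991 ≡ 17067·52991 ≡ 20615 (mod 55219).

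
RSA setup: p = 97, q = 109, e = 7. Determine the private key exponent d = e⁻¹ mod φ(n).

φ(n) = (p−1)(q−1) = 96·108 = 10368.
Need d with 7·d ≡ 1 (mod 10368). Apply the extended Euclidean algorithm:
10368 = 1481·7 + 1
7 = 7·1 + 0
Back-substitute:
1 = 10368 − 1481·7
So 7·(-1481) ≡ 1 (mod 10368), hence d ≡ -1481 ≡ 8887 (mod 10368).

8887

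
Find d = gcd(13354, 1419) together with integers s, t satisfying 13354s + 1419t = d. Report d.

11

Euclidean algorithm:
13354 = 9·1419 + 583
1419 = 2·583 + 253
583 = 2·253 + 77
253 = 3·77 + 22
77 = 3·22 + 11
22 = 2·11 + 0
gcd(13354, 1419) = 11.
Back-substituting:
11 = 77 − 3·22
11 = −3·253 + 10·77
11 = 10·583 − 23·253
11 = −23·1419 + 56·583
11 = 56·13354 − 527·1419
So 11 = (56)·13354 + (-527)·1419.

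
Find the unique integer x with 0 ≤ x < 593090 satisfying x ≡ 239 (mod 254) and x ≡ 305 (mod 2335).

481315

Write x = 239 + 254·k. Then 254·k ≡ 305 − 239 ≡ 66 (mod 2335).
Need 254⁻¹ mod 2335. Extended Euclid on (2335, 254):
2335 = 9·254 + 49
254 = 5·49 + 9
49 = 5·9 + 4
9 = 2·4 + 1
4 = 4·1 + 0
Back-substitute:
1 = 9 − 2·4
1 = −2·49 + 11·9
1 = 11·254 − 57·49
1 = −57·2335 + 524·254
254⁻¹ ≡ 524 (mod 2335), so k ≡ 524·66 ≡ 1894 (mod 2335).
x = 239 + 254·1894 = 481315.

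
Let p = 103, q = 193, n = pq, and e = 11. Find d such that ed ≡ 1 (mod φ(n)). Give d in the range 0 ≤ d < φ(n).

14243

φ(n) = (p−1)(q−1) = 102·192 = 19584.
Need d with 11·d ≡ 1 (mod 19584). Apply the extended Euclidean algorithm:
19584 = 1780*11 + 4
11 = 2*4 + 3
4 = 1*3 + 1
3 = 3*1 + 0
Back-substitute:
1 = 4 − 3
1 = −11 + 3·4
1 = 3·19584 − 5341·11
So 11·(-5341) ≡ 1 (mod 19584), hence d ≡ -5341 ≡ 14243 (mod 19584).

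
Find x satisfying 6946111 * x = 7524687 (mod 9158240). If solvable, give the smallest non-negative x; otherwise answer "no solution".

4321937

First find gcd(6946111, 9158240):
9158240 = 1·6946111 + 2212129
6946111 = 3·2212129 + 309724
2212129 = 7·309724 + 44061
309724 = 7·44061 + 1297
44061 = 33·1297 + 1260
1297 = 1·1260 + 37
1260 = 34·37 + 2
37 = 18·2 + 1
2 = 2·1 + 0
gcd = 1, so a unique solution mod 9158240 exists.
Back-substitute for the Bézout coefficients:
1 = 37 − 18·2
1 = −18·1260 + 613·37
1 = 613·1297 − 631·1260
1 = −631·44061 + 21436·1297
1 = 21436·309724 − 150683·44061
1 = −150683·2212129 + 1076217·309724
1 = 1076217·6946111 − 3379334·2212129
1 = −3379334·9158240 + 4455551·6946111
So 6946111·(4455551) ≡ 1 (mod 9158240), giving 6946111⁻¹ ≡ 4455551.
x ≡ 6946111⁻¹·7524687 ≡ 4455551·7524687 ≡ 4321937 (mod 9158240).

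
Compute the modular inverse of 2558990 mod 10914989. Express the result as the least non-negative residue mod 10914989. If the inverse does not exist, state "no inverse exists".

Run Euclid on (10914989, 2558990):
10914989 = 4*2558990 + 679029
2558990 = 3*679029 + 521903
679029 = 1*521903 + 157126
521903 = 3*157126 + 50525
157126 = 3*50525 + 5551
50525 = 9*5551 + 566
5551 = 9*566 + 457
566 = 1*457 + 109
457 = 4*109 + 21
109 = 5*21 + 4
21 = 5*4 + 1
4 = 4*1 + 0
Since gcd(2558990, 10914989) = 1, back-substitute to write 1 as a combination:
1 = 21 − 5·4
1 = −5·109 + 26·21
1 = 26·457 − 109·109
1 = −109·566 + 135·457
1 = 135·5551 − 1324·566
1 = −1324·50525 + 12051·5551
1 = 12051·157126 − 37477·50525
1 = −37477·521903 + 124482·157126
1 = 124482·679029 − 161959·521903
1 = −161959·2558990 + 610359·679029
1 = 610359·10914989 − 2603395·2558990
So 2558990·(-2603395) ≡ 1 (mod 10914989), and -2603395 ≡ 8311594 (mod 10914989).

8311594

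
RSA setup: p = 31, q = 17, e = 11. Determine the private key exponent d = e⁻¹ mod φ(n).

131

φ(n) = (p−1)(q−1) = 30·16 = 480.
Need d with 11·d ≡ 1 (mod 480). Apply the extended Euclidean algorithm:
480 = 43×11 + 7
11 = 1×7 + 4
7 = 1×4 + 3
4 = 1×3 + 1
3 = 3×1 + 0
Back-substitute:
1 = 4 − 3
1 = −7 + 2·4
1 = 2·11 − 3·7
1 = −3·480 + 131·11
So 11·131 ≡ 1 (mod 480), hence d = 131.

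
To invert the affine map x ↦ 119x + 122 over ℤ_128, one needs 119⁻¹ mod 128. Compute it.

Apply the Euclidean algorithm to 128 and 119:
128 = 1·119 + 9
119 = 13·9 + 2
9 = 4·2 + 1
2 = 2·1 + 0
Since gcd(119, 128) = 1, back-substitute to write 1 as a combination:
1 = 9 − 4·2
1 = −4·119 + 53·9
1 = 53·128 − 57·119
Hence 119⁻¹ ≡ -57 ≡ 71 (mod 128).

71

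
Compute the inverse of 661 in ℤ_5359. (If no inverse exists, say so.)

Extended Euclidean algorithm:
5359 = 8×661 + 71
661 = 9×71 + 22
71 = 3×22 + 5
22 = 4×5 + 2
5 = 2×2 + 1
2 = 2×1 + 0
The gcd is 1. Working backward:
1 = 5 − 2·2
1 = −2·22 + 9·5
1 = 9·71 − 29·22
1 = −29·661 + 270·71
1 = 270·5359 − 2189·661
Hence 661⁻¹ ≡ -2189 ≡ 3170 (mod 5359).

3170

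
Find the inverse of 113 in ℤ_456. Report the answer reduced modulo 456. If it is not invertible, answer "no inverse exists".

Apply the Euclidean algorithm to 456 and 113:
456 = 4×113 + 4
113 = 28×4 + 1
4 = 4×1 + 0
The gcd is 1. Working backward:
1 = 113 − 28·4
1 = −28·456 + 113·113
So 113·113 ≡ 1 (mod 456).

113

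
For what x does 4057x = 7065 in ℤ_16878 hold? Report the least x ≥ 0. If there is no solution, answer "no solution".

1125

First find gcd(4057, 16878):
16878 = 4*4057 + 650
4057 = 6*650 + 157
650 = 4*157 + 22
157 = 7*22 + 3
22 = 7*3 + 1
3 = 3*1 + 0
gcd = 1, so a unique solution mod 16878 exists.
Back-substitute for the Bézout coefficients:
1 = 22 − 7·3
1 = −7·157 + 50·22
1 = 50·650 − 207·157
1 = −207·4057 + 1292·650
1 = 1292·16878 − 5375·4057
So 4057·(-5375) ≡ 1 (mod 16878), giving 4057⁻¹ ≡ 11503.
x ≡ 4057⁻¹·7065 ≡ 11503·7065 ≡ 1125 (mod 16878).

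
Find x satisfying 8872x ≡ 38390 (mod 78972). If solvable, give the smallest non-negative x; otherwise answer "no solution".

no solution

gcd(8872, 78972):
78972 = 8·8872 + 7996
8872 = 1·7996 + 876
7996 = 9·876 + 112
876 = 7·112 + 92
112 = 1·92 + 20
92 = 4·20 + 12
20 = 1·12 + 8
12 = 1·8 + 4
8 = 2·4 + 0
gcd = 4, but 4 ∤ 38390, so the congruence has no solution.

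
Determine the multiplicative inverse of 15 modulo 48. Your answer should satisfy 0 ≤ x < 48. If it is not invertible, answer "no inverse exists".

no inverse exists

Compute gcd(15, 48):
48 = 3·15 + 3
15 = 5·3 + 0
The gcd is 3, not 1, hence no inverse exists.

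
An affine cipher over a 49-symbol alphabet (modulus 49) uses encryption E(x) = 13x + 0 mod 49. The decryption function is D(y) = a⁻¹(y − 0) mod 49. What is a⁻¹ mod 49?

Apply the Euclidean algorithm to 49 and 13:
49 = 3×13 + 10
13 = 1×10 + 3
10 = 3×3 + 1
3 = 3×1 + 0
Since gcd(13, 49) = 1, back-substitute to write 1 as a combination:
1 = 10 − 3·3
1 = −3·13 + 4·10
1 = 4·49 − 15·13
Thus 13·(-15) ≡ 1 (mod 49); reducing, -15 mod 49 = 34.

34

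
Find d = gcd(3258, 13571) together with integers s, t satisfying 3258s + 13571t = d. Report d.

Repeated division:
13571 = 4×3258 + 539
3258 = 6×539 + 24
539 = 22×24 + 11
24 = 2×11 + 2
11 = 5×2 + 1
2 = 2×1 + 0
gcd(3258, 13571) = 1.
Back-substituting:
1 = 11 − 5·2
1 = −5·24 + 11·11
1 = 11·539 − 247·24
1 = −247·3258 + 1493·539
1 = 1493·13571 − 6219·3258
So 1 = (1493)·13571 + (-6219)·3258.

1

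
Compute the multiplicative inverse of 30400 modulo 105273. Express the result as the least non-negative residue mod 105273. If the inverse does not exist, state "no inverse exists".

Apply the Euclidean algorithm to 105273 and 30400:
105273 = 3×30400 + 14073
30400 = 2×14073 + 2254
14073 = 6×2254 + 549
2254 = 4×549 + 58
549 = 9×58 + 27
58 = 2×27 + 4
27 = 6×4 + 3
4 = 1×3 + 1
3 = 3×1 + 0
gcd = 1, so the inverse exists. Back-substitute:
1 = 4 − 3
1 = −27 + 7·4
1 = 7·58 − 15·27
1 = −15·549 + 142·58
1 = 142·2254 − 583·549
1 = −583·14073 + 3640·2254
1 = 3640·30400 − 7863·14073
1 = −7863·105273 + 27229·30400
So 30400·27229 ≡ 1 (mod 105273).

27229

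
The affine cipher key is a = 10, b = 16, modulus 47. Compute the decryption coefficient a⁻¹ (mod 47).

33

Apply the Euclidean algorithm to 47 and 10:
47 = 4*10 + 7
10 = 1*7 + 3
7 = 2*3 + 1
3 = 3*1 + 0
gcd = 1, so the inverse exists. Back-substitute:
1 = 7 − 2·3
1 = −2·10 + 3·7
1 = 3·47 − 14·10
Thus 10·(-14) ≡ 1 (mod 47); reducing, -14 mod 47 = 33.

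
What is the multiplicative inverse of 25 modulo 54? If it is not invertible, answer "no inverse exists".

Apply the Euclidean algorithm to 54 and 25:
54 = 2·25 + 4
25 = 6·4 + 1
4 = 4·1 + 0
gcd = 1, so the inverse exists. Back-substitute:
1 = 25 − 6·4
1 = −6·54 + 13·25
So 25·13 ≡ 1 (mod 54).

13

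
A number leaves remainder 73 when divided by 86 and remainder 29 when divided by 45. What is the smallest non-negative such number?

Write x = 73 + 86·k. Then 86·k ≡ 29 − 73 ≡ 1 (mod 45).
Need 86⁻¹ mod 45. Extended Euclid on (45, 41):
45 = 1×41 + 4
41 = 10×4 + 1
4 = 4×1 + 0
Back-substitute:
1 = 41 − 10·4
1 = −10·45 + 11·41
86⁻¹ ≡ 11 (mod 45), so k ≡ 11·1 ≡ 11 (mod 45).
x = 73 + 86·11 = 1019.

1019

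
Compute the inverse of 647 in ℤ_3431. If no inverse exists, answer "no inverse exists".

Run Euclid on (3431, 647):
3431 = 5·647 + 196
647 = 3·196 + 59
196 = 3·59 + 19
59 = 3·19 + 2
19 = 9·2 + 1
2 = 2·1 + 0
Since gcd(647, 3431) = 1, back-substitute to write 1 as a combination:
1 = 19 − 9·2
1 = −9·59 + 28·19
1 = 28·196 − 93·59
1 = −93·647 + 307·196
1 = 307·3431 − 1628·647
Hence 647⁻¹ ≡ -1628 ≡ 1803 (mod 3431).

1803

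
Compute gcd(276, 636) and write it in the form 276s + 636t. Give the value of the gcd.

Euclidean algorithm:
636 = 2×276 + 84
276 = 3×84 + 24
84 = 3×24 + 12
24 = 2×12 + 0
gcd(276, 636) = 12.
Express as a combination:
12 = 84 − 3·24
12 = −3·276 + 10·84
12 = 10·636 − 23·276
So 12 = (10)·636 + (-23)·276.

12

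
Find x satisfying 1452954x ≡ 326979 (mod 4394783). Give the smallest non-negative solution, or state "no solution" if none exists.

First find gcd(1452954, 4394783):
4394783 = 3·1452954 + 35921
1452954 = 40·35921 + 16114
35921 = 2·16114 + 3693
16114 = 4·3693 + 1342
3693 = 2·1342 + 1009
1342 = 1·1009 + 333
1009 = 3·333 + 10
333 = 33·10 + 3
10 = 3·3 + 1
3 = 3·1 + 0
gcd = 1, so a unique solution mod 4394783 exists.
Back-substitute for the Bézout coefficients:
1 = 10 − 3·3
1 = −3·333 + 100·10
1 = 100·1009 − 303·333
1 = −303·1342 + 403·1009
1 = 403·3693 − 1109·1342
1 = −1109·16114 + 4839·3693
1 = 4839·35921 − 10787·16114
1 = −10787·1452954 + 436319·35921
1 = 436319·4394783 − 1319744·1452954
So 1452954·(-1319744) ≡ 1 (mod 4394783), giving 1452954⁻¹ ≡ 3075039.
x ≡ 1452954⁻¹·326979 ≡ 3075039·326979 ≡ 3958960 (mod 4394783).

3958960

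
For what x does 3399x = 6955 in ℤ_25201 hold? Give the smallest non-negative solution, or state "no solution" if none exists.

no solution

gcd(3399, 25201):
25201 = 7*3399 + 1408
3399 = 2*1408 + 583
1408 = 2*583 + 242
583 = 2*242 + 99
242 = 2*99 + 44
99 = 2*44 + 11
44 = 4*11 + 0
gcd = 11, but 11 ∤ 6955, so the congruence has no solution.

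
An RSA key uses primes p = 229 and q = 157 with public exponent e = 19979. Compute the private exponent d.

φ(n) = (p−1)(q−1) = 228·156 = 35568.
Need d with 19979·d ≡ 1 (mod 35568). Apply the extended Euclidean algorithm:
35568 = 1*19979 + 15589
19979 = 1*15589 + 4390
15589 = 3*4390 + 2419
4390 = 1*2419 + 1971
2419 = 1*1971 + 448
1971 = 4*448 + 179
448 = 2*179 + 90
179 = 1*90 + 89
90 = 1*89 + 1
89 = 89*1 + 0
Back-substitute:
1 = 90 − 89
1 = −179 + 2·90
1 = 2·448 − 5·179
1 = −5·1971 + 22·448
1 = 22·2419 − 27·1971
1 = −27·4390 + 49·2419
1 = 49·15589 − 174·4390
1 = −174·19979 + 223·15589
1 = 223·35568 − 397·19979
So 19979·(-397) ≡ 1 (mod 35568), hence d ≡ -397 ≡ 35171 (mod 35568).

35171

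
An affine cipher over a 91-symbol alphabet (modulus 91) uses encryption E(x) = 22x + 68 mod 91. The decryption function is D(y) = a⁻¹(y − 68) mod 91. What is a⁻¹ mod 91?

Extended Euclidean algorithm:
91 = 4×22 + 3
22 = 7×3 + 1
3 = 3×1 + 0
The gcd is 1. Working backward:
1 = 22 − 7·3
1 = −7·91 + 29·22
So 22·29 ≡ 1 (mod 91).

29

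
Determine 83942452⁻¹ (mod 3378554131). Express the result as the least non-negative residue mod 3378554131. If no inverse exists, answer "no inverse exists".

Extended Euclidean algorithm:
3378554131 = 40·83942452 + 20856051
83942452 = 4·20856051 + 518248
20856051 = 40·518248 + 126131
518248 = 4·126131 + 13724
126131 = 9·13724 + 2615
13724 = 5·2615 + 649
2615 = 4·649 + 19
649 = 34·19 + 3
19 = 6·3 + 1
3 = 3·1 + 0
gcd = 1, so the inverse exists. Back-substitute:
1 = 19 − 6·3
1 = −6·649 + 205·19
1 = 205·2615 − 826·649
1 = −826·13724 + 4335·2615
1 = 4335·126131 − 39841·13724
1 = −39841·518248 + 163699·126131
1 = 163699·20856051 − 6587801·518248
1 = −6587801·83942452 + 26514903·20856051
1 = 26514903·3378554131 − 1067183921·83942452
Thus 83942452·(-1067183921) ≡ 1 (mod 3378554131); reducing, -1067183921 mod 3378554131 = 2311370210.

2311370210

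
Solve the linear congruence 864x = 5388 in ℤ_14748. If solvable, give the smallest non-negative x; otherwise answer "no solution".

First find gcd(864, 14748):
14748 = 17×864 + 60
864 = 14×60 + 24
60 = 2×24 + 12
24 = 2×12 + 0
gcd = 12 and 12 | 5388, so solutions exist. Divide through by 12: 72x ≡ 449 (mod 1229).
Now find 72⁻¹ mod 1229:
1229 = 17·72 + 5
72 = 14·5 + 2
5 = 2·2 + 1
2 = 2·1 + 0
Back-substitute:
1 = 5 − 2·2
1 = −2·72 + 29·5
1 = 29·1229 − 495·72
So 72·(-495) ≡ 1 (mod 1229), i.e. 72⁻¹ ≡ 734.
Then x ≡ 734·449 ≡ 194 (mod 1229); the smallest non-negative solution is x = 194.

194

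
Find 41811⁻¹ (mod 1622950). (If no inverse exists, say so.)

no inverse exists

Euclidean algorithm on 1622950, 41811:
1622950 = 38·41811 + 34132
41811 = 1·34132 + 7679
34132 = 4·7679 + 3416
7679 = 2·3416 + 847
3416 = 4·847 + 28
847 = 30·28 + 7
28 = 4·7 + 0
Since gcd = 7 > 1, 41811 is not a unit mod 1622950.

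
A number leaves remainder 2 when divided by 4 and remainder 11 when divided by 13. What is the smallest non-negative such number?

50

Write x = 2 + 4·k. Then 4·k ≡ 11 − 2 ≡ 9 (mod 13).
Need 4⁻¹ mod 13. Extended Euclid on (13, 4):
13 = 3·4 + 1
4 = 4·1 + 0
Back-substitute:
1 = 13 − 3·4
4⁻¹ ≡ 10 (mod 13), so k ≡ 10·9 ≡ 12 (mod 13).
x = 2 + 4·12 = 50.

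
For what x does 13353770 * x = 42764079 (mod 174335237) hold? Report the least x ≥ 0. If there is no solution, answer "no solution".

104186658

First find gcd(13353770, 174335237):
174335237 = 13×13353770 + 736227
13353770 = 18×736227 + 101684
736227 = 7×101684 + 24439
101684 = 4×24439 + 3928
24439 = 6×3928 + 871
3928 = 4×871 + 444
871 = 1×444 + 427
444 = 1×427 + 17
427 = 25×17 + 2
17 = 8×2 + 1
2 = 2×1 + 0
gcd = 1, so a unique solution mod 174335237 exists.
Back-substitute for the Bézout coefficients:
1 = 17 − 8·2
1 = −8·427 + 201·17
1 = 201·444 − 209·427
1 = −209·871 + 410·444
1 = 410·3928 − 1849·871
1 = −1849·24439 + 11504·3928
1 = 11504·101684 − 47865·24439
1 = −47865·736227 + 346559·101684
1 = 346559·13353770 − 6285927·736227
1 = −6285927·174335237 + 82063610·13353770
So 13353770·(82063610) ≡ 1 (mod 174335237), giving 13353770⁻¹ ≡ 82063610.
x ≡ 13353770⁻¹·42764079 ≡ 82063610·42764079 ≡ 104186658 (mod 174335237).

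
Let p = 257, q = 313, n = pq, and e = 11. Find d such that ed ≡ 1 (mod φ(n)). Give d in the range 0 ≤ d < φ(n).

72611

φ(n) = (p−1)(q−1) = 256·312 = 79872.
Need d with 11·d ≡ 1 (mod 79872). Apply the extended Euclidean algorithm:
79872 = 7261·11 + 1
11 = 11·1 + 0
Back-substitute:
1 = 79872 − 7261·11
So 11·(-7261) ≡ 1 (mod 79872), hence d ≡ -7261 ≡ 72611 (mod 79872).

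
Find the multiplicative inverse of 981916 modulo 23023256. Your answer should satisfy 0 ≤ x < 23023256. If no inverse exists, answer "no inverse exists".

no inverse exists

Compute gcd(981916, 23023256):
23023256 = 23·981916 + 439188
981916 = 2·439188 + 103540
439188 = 4·103540 + 25028
103540 = 4·25028 + 3428
25028 = 7·3428 + 1032
3428 = 3·1032 + 332
1032 = 3·332 + 36
332 = 9·36 + 8
36 = 4·8 + 4
8 = 2·4 + 0
Since gcd = 4 > 1, 981916 is not a unit mod 23023256.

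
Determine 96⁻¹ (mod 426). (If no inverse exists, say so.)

no inverse exists

Compute gcd(96, 426):
426 = 4·96 + 42
96 = 2·42 + 12
42 = 3·12 + 6
12 = 2·6 + 0
The gcd is 6, not 1, hence no inverse exists.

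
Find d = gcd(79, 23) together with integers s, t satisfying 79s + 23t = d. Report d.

Repeated division:
79 = 3×23 + 10
23 = 2×10 + 3
10 = 3×3 + 1
3 = 3×1 + 0
gcd(79, 23) = 1.
Working backward:
1 = 10 − 3·3
1 = −3·23 + 7·10
1 = 7·79 − 24·23
So 1 = (7)·79 + (-24)·23.

1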